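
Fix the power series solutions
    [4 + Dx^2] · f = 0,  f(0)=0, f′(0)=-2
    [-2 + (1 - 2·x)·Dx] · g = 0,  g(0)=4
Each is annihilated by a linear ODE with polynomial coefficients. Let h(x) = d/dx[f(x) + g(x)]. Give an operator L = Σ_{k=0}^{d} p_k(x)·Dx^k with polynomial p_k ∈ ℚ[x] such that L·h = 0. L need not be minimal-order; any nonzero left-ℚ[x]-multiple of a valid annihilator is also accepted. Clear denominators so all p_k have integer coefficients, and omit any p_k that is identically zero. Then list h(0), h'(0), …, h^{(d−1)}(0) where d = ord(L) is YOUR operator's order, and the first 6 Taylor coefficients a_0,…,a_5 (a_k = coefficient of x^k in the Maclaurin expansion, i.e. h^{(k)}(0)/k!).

L = (208 - 64·x + 64·x^2) + (-28 + 72·x - 48·x^2 + 32·x^3)·Dx + (52 - 16·x + 16·x^2)·Dx^2 + (-7 + 18·x - 12·x^2 + 8·x^3)·Dx^3  (order 3).
h: a_k = 6, 32, 100, 256, 1916/3, 1536, …
ICs: h(0) = 6, h′(0) = 32, h′′(0) = 200.

f: a_k = 0, -2, 0, 4/3, 0, -4/15, …
g: a_k = 4, 8, 16, 32, 64, 128, …
L₀ := lclm(L_f,L_g); ord L₀ ≤ 2+1.
Derive L from L₀ (diff closure).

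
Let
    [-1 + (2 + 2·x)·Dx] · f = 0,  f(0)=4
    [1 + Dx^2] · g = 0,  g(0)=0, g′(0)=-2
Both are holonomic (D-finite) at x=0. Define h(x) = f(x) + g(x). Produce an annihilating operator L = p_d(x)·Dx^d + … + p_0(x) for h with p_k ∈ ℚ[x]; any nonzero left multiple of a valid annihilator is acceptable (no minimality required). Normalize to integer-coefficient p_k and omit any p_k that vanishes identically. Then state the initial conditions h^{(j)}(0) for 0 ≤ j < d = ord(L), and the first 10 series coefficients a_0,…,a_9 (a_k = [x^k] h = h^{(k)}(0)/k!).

f: a_k = 4, 2, -1/2, 1/4, -5/32, 7/64, -21/256, 33/512, -429/8192, 715/16384, …
g: a_k = 0, -2, 0, 1/3, 0, -1/60, 0, 1/2520, 0, -1/181440, …
L₀ := lclm(L_f,L_g); ord L₀ ≤ 1+2.
L = (-7 - 8·x - 4·x^2) + (6 + 22·x + 24·x^2 + 8·x^3)·Dx + (-7 - 8·x - 4·x^2)·Dx^2 + (6 + 22·x + 24·x^2 + 8·x^3)·Dx^3  (order 3).
h: a_k = 4, 0, -1/2, 7/12, -5/32, 89/960, -21/256, 10459/161280, -429/8192, 2026769/46448640, …
ICs: h(0) = 4, h′(0) = 0, h′′(0) = -1.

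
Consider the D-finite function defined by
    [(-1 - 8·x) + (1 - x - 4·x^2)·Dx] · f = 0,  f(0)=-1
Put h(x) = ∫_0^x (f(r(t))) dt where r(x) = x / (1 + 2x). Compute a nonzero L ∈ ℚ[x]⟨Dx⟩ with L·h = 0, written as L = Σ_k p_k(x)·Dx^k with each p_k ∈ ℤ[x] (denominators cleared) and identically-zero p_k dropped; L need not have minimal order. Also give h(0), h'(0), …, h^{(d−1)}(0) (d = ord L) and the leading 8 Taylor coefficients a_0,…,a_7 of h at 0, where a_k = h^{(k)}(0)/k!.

L = (1 + 10·x)·Dx + (-1 - 5·x - 4·x^2 + 4·x^3)·Dx^2  (order 2).
h: a_k = 0, -1, -1/2, -1, 7/4, -27/5, 95/6, -339/7, …
ICs: h(0) = 0, h′(0) = -1.

f: a_k = -1, -1, -5, -9, -29, -65, -181, -441, …
Change of var in L_f (x↦r) gives L₀.
h=∫h₀ ⇒ L = L₀·Dx.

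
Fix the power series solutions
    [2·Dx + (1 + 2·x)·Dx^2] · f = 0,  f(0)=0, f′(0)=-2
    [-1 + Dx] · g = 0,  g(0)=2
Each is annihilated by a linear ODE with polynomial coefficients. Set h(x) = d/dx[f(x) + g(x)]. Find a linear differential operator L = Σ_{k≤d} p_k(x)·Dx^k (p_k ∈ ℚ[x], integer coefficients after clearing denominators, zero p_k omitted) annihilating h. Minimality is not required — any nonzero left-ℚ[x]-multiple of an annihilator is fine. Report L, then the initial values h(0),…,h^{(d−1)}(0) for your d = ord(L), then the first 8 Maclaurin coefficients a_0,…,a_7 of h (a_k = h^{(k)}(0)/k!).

L = (-10 - 4·x) + (7 - 4·x - 4·x^2)·Dx + (3 + 8·x + 4·x^2)·Dx^2  (order 2).
h: a_k = 0, 6, -7, 49/3, -383/12, 3841/60, -46079/360, 645121/2520, …
ICs: h(0) = 0, h′(0) = 6.

f: a_k = 0, -2, 2, -8/3, 4, -32/5, 32/3, -128/7, …
g: a_k = 2, 2, 1, 1/3, 1/12, 1/60, 1/360, 1/2520, …
L₀ := lclm(L_f,L_g); ord L₀ ≤ 2+1.
Derive L from L₀ (diff closure).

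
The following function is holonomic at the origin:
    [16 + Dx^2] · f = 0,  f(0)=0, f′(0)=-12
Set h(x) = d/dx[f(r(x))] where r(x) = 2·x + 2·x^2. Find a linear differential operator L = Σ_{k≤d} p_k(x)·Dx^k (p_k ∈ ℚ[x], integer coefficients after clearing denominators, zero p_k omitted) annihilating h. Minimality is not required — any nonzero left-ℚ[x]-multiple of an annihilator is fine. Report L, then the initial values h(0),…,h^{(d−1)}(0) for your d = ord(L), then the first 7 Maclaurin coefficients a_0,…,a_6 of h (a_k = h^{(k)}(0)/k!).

f: a_k = 0, -12, 0, 32, 0, -128/5, 0, …
L₀ from L_f via x↦r, Dx↦r'^{-1}Dx.
h=h₀': d/dx-closure on L₀ ⇒ L.
L = (76 + 512·x + 1536·x^2 + 2048·x^3 + 1024·x^4) + (-6 - 12·x)·Dx + (1 + 4·x + 4·x^2)·Dx^2  (order 2).
h: a_k = -24, -48, 768, 3072, -256, -23040, -729088/15, …
ICs: h(0) = -24, h′(0) = -48.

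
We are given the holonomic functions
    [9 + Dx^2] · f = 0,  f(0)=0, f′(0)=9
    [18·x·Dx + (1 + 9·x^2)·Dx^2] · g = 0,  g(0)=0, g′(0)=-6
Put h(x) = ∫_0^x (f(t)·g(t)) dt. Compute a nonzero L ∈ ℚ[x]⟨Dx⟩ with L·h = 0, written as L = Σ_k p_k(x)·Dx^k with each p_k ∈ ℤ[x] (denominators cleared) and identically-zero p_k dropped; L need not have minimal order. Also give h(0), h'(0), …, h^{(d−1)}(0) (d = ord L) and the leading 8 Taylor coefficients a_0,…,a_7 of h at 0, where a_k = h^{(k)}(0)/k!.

f: a_k = 0, 9, 0, -27/2, 0, 243/40, 0, -729/560, …
g: a_k = 0, -6, 0, 18, 0, -486/5, 0, 4374/7, …
f·g: L₀ = L_f ⊗_s L_g, ord ≤ 2·2.
h=∫₀ˣh₀: take L = L₀·Dx.
L = (810 + 18954·x^2 + 72171·x^4 + 236196·x^6 + 531441·x^8)·Dx + (972·x + 14580·x^3 + 78732·x^5 + 236196·x^7)·Dx^2 + (108 + 2592·x^2 + 13122·x^4 + 52488·x^6 + 118098·x^8)·Dx^3 + (108·x + 1620·x^3 + 8748·x^5 + 26244·x^7)·Dx^4 + (2 + 54·x^2 + 567·x^4 + 2916·x^6 + 6561·x^8)·Dx^5  (order 5).
h: a_k = 0, 0, 0, -18, 0, 243/5, 0, -4617/28, …
ICs: h(0) = 0, h′(0) = 0, h′′(0) = 0, h′′′(0) = -108, h′′′′(0) = 0.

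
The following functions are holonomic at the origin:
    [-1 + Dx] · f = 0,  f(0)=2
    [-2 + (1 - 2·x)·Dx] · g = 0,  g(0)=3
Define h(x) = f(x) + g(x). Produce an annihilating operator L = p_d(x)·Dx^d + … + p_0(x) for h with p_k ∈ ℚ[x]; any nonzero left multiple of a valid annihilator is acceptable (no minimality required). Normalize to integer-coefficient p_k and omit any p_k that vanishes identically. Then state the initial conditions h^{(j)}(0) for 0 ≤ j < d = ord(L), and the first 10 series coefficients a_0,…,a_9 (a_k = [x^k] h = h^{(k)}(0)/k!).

L = (6 + 4·x) + (-7 - 4·x + 4·x^2)·Dx + (1 - 4·x^2)·Dx^2  (order 2).
h: a_k = 5, 8, 13, 73/3, 577/12, 5761/60, 69121/360, 967681/2520, 15482881/20160, 278691841/181440, …
ICs: h(0) = 5, h′(0) = 8.

f: a_k = 2, 2, 1, 1/3, 1/12, 1/60, 1/360, 1/2520, 1/20160, 1/181440, …
g: a_k = 3, 6, 12, 24, 48, 96, 192, 384, 768, 1536, …
f+g: L₀ = lclm(L_f,L_g), ord ≤ 1+1.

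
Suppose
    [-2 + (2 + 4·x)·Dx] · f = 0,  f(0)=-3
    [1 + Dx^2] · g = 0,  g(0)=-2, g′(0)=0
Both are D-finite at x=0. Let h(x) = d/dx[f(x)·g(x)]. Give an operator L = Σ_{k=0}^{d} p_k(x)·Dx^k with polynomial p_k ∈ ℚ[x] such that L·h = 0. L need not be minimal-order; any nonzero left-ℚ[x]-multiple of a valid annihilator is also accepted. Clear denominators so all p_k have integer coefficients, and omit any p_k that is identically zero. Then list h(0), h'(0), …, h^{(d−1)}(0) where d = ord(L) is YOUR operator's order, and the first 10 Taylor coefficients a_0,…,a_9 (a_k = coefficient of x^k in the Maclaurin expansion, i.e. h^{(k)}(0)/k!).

L = (2 + 12·x + 16·x^2 + 8·x^3 + 4·x^4) + (1 - 6·x^2 - 4·x^3)·Dx + (1 + 5·x + 9·x^2 + 8·x^3 + 4·x^4)·Dx^2  (order 2).
h: a_k = 6, -12, 0, -8, 20, -184/5, 1036/15, -13712/105, 8676/35, -446464/945, …
ICs: h(0) = 6, h′(0) = -12.

f: a_k = -3, -3, 3/2, -3/2, 15/8, -21/8, 63/16, -99/16, 1287/128, -2145/128, …
g: a_k = -2, 0, 1, 0, -1/12, 0, 1/360, 0, -1/20160, 0, …
f·g: L₀ = L_f ⊗_s L_g, ord ≤ 1·2.
h=h₀': d/dx-closure on L₀ ⇒ L.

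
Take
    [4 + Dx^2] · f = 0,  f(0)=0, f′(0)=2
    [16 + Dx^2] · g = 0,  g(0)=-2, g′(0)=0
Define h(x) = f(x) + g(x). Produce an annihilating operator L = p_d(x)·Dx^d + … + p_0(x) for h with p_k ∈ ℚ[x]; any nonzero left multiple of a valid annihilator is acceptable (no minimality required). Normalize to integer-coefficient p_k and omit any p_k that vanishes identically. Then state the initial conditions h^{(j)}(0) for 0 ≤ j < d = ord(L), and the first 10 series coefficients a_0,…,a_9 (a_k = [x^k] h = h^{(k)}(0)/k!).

L = 64 + 20·Dx^2 + Dx^4  (order 4).
h: a_k = -2, 2, 16, -4/3, -64/3, 4/15, 512/45, -8/315, -1024/315, 4/2835, …
ICs: h(0) = -2, h′(0) = 2, h′′(0) = 32, h′′′(0) = -8.

f: a_k = 0, 2, 0, -4/3, 0, 4/15, 0, -8/315, 0, 4/2835, …
g: a_k = -2, 0, 16, 0, -64/3, 0, 512/45, 0, -1024/315, 0, …
f+g: L₀ = lclm(L_f,L_g), ord ≤ 2+2.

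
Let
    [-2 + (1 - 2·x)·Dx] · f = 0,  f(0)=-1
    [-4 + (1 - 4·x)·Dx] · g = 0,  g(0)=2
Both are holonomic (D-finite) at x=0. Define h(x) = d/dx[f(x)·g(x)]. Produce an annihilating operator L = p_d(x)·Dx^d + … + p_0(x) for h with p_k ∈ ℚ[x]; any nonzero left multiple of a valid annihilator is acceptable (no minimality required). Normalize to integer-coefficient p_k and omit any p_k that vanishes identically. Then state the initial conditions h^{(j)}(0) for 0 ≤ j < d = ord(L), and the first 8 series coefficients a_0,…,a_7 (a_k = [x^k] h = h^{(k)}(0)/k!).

L = (28 - 144·x + 192·x^2) + (-3 + 26·x - 72·x^2 + 64·x^3)·Dx  (order 1).
h: a_k = -12, -112, -720, -3968, -20160, -97536, -456960, -2093056, …
ICs: h(0) = -12.

f: a_k = -1, -2, -4, -8, -16, -32, -64, -128, …
g: a_k = 2, 8, 32, 128, 512, 2048, 8192, 32768, …
Product ⇒ symmetric product L₀, ord ≤ 1.
h₀' ⇒ L via d/dx closure of L₀.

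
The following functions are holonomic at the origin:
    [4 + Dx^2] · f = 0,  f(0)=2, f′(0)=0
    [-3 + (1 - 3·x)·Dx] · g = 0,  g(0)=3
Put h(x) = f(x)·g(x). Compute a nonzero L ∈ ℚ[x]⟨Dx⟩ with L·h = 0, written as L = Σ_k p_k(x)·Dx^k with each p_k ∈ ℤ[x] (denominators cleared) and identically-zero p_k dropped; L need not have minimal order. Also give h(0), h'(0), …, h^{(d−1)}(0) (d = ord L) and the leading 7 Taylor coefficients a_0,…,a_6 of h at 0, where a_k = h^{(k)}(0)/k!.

L = (-4 + 12·x) + 6·Dx + (-1 + 3·x)·Dx^2  (order 2).
h: a_k = 6, 18, 42, 126, 382, 1146, 51562/15, …
ICs: h(0) = 6, h′(0) = 18.

f: a_k = 2, 0, -4, 0, 4/3, 0, -8/45, …
g: a_k = 3, 9, 27, 81, 243, 729, 2187, …
Sym-product of L_f,L_g gives L₀ (≤ ord 2).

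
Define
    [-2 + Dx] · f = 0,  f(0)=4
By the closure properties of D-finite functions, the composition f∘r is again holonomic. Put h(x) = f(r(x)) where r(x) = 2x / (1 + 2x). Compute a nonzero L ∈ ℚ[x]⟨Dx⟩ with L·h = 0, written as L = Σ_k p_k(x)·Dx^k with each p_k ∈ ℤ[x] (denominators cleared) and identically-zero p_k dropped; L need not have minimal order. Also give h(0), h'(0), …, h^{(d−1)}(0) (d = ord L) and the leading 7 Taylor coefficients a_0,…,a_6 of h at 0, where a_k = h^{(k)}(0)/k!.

L = -4 + (1 + 4·x + 4·x^2)·Dx  (order 1).
h: a_k = 4, 16, 0, -64/3, 128/3, -256/5, 1024/45, …
ICs: h(0) = 4.

f: a_k = 4, 8, 8, 16/3, 8/3, 16/15, 16/45, …
L₀ from L_f via x↦r, Dx↦r'^{-1}Dx.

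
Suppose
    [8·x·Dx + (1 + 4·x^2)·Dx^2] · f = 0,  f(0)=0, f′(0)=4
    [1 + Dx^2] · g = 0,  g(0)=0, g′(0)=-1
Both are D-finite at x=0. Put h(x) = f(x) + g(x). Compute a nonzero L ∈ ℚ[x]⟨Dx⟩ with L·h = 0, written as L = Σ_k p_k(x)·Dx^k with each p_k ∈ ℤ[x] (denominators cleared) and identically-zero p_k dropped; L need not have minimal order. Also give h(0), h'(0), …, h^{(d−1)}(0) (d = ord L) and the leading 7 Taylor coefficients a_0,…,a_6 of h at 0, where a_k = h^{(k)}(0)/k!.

f: a_k = 0, 4, 0, -16/3, 0, 64/5, 0, …
g: a_k = 0, -1, 0, 1/6, 0, -1/120, 0, …
h₀=f+g: left-lcm gives L₀, ord ≤ 4.
L = (-376·x + 1600·x^3 + 128·x^5)·Dx + (-7 + 76·x^2 + 432·x^4 + 64·x^6)·Dx^2 + (-376·x + 1600·x^3 + 128·x^5)·Dx^3 + (-7 + 76·x^2 + 432·x^4 + 64·x^6)·Dx^4  (order 4).
h: a_k = 0, 3, 0, -31/6, 0, 307/24, 0, …
ICs: h(0) = 0, h′(0) = 3, h′′(0) = 0, h′′′(0) = -31.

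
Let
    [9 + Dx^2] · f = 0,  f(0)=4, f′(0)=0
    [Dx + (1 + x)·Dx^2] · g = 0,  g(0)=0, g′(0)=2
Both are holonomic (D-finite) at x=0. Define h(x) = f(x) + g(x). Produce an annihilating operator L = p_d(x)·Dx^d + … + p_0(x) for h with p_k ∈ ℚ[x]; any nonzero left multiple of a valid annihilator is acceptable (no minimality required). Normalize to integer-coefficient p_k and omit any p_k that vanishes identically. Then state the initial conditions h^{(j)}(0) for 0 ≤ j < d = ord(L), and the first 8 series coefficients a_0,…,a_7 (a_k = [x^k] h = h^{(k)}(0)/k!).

L = (135 + 162·x + 81·x^2)·Dx + (99 + 261·x + 243·x^2 + 81·x^3)·Dx^2 + (15 + 18·x + 9·x^2)·Dx^3 + (11 + 29·x + 27·x^2 + 9·x^3)·Dx^4  (order 4).
h: a_k = 4, 2, -19, 2/3, 13, 2/5, -263/60, 2/7, …
ICs: h(0) = 4, h′(0) = 2, h′′(0) = -38, h′′′(0) = 4.

f: a_k = 4, 0, -18, 0, 27/2, 0, -81/20, 0, …
g: a_k = 0, 2, -1, 2/3, -1/2, 2/5, -1/3, 2/7, …
Weyl lclm of L_f,L_g ⇒ L₀ (ord ≤ 4).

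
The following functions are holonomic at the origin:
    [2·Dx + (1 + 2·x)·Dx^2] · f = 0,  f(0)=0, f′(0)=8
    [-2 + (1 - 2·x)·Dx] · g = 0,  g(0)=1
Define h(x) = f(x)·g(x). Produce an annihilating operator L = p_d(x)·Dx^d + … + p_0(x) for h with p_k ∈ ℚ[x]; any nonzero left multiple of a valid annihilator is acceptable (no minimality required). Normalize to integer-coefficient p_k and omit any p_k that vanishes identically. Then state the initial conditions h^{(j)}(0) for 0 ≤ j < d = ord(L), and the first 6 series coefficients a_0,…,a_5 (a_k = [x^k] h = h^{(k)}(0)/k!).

L = 4 + (2 + 12·x)·Dx + (-1 + 4·x^2)·Dx^2  (order 2).
h: a_k = 0, 8, 8, 80/3, 112/3, 1504/15, …
ICs: h(0) = 0, h′(0) = 8.

f: a_k = 0, 8, -8, 32/3, -16, 128/5, …
g: a_k = 1, 2, 4, 8, 16, 32, …
Product ⇒ symmetric product L₀, ord ≤ 2.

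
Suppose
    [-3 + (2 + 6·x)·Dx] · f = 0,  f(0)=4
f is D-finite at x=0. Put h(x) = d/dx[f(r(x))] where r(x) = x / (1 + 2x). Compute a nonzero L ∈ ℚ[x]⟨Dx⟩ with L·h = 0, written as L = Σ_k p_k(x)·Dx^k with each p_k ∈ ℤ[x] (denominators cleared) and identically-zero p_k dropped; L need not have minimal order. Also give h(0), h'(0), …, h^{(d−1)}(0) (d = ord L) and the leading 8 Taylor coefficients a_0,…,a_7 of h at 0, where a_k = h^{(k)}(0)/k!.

L = (-11 - 40·x) + (-2 - 14·x - 20·x^2)·Dx  (order 1).
h: a_k = 6, -33, 585/4, -4965/8, 169545/64, -1477503/128, 26328981/512, -239121645/1024, …
ICs: h(0) = 6.

f: a_k = 4, 6, -9/2, 27/4, -405/32, 1701/64, -15309/256, 72171/512, …
f∘r: x↦r, Dx↦Dx/r' in L_f ⇒ L₀.
Differentiate: ansatz ord ≤ ord L₀ ⇒ L.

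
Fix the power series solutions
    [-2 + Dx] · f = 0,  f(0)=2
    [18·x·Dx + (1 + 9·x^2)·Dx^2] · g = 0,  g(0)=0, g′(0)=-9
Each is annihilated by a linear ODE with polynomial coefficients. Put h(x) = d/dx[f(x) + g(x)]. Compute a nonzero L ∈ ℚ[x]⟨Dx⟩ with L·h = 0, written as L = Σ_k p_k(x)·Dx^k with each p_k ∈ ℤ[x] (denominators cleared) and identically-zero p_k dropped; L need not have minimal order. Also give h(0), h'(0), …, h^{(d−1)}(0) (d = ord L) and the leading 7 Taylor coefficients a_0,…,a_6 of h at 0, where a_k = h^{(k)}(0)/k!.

L = (18 - 36·x - 486·x^2 - 324·x^3) + (-11 + 207·x^2 - 162·x^4)·Dx + (1 + 9·x + 18·x^2 + 81·x^3 + 81·x^4)·Dx^2  (order 2).
h: a_k = -5, 8, 89, 16/3, -2179/3, 16/15, 295261/45, …
ICs: h(0) = -5, h′(0) = 8.

f: a_k = 2, 4, 4, 8/3, 4/3, 8/15, 8/45, …
g: a_k = 0, -9, 0, 27, 0, -729/5, 0, …
h₀=f+g: left-lcm gives L₀, ord ≤ 3.
Derive L from L₀ (diff closure).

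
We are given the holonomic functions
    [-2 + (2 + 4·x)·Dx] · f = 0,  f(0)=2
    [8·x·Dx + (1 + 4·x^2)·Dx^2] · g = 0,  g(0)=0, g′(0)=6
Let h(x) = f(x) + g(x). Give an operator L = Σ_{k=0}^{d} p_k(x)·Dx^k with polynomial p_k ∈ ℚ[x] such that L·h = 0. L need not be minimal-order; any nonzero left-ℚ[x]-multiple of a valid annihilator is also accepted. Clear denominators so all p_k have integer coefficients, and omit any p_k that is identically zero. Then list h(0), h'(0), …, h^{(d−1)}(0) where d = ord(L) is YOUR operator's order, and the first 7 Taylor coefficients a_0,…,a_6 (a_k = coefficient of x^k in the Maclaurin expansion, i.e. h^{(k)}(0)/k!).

L = (-8 - 40·x + 96·x^2 + 96·x^3)·Dx + (-11 - 32·x + 40·x^2 + 384·x^3 + 336·x^4)·Dx^2 + (-1 + 6·x + 24·x^2 + 48·x^3 + 112·x^4 + 96·x^5)·Dx^3  (order 3).
h: a_k = 2, 8, -1, -7, -5/4, 419/20, -21/8, …
ICs: h(0) = 2, h′(0) = 8, h′′(0) = -2.

f: a_k = 2, 2, -1, 1, -5/4, 7/4, -21/8, …
g: a_k = 0, 6, 0, -8, 0, 96/5, 0, …
L₀ := lclm(L_f,L_g); ord L₀ ≤ 1+2.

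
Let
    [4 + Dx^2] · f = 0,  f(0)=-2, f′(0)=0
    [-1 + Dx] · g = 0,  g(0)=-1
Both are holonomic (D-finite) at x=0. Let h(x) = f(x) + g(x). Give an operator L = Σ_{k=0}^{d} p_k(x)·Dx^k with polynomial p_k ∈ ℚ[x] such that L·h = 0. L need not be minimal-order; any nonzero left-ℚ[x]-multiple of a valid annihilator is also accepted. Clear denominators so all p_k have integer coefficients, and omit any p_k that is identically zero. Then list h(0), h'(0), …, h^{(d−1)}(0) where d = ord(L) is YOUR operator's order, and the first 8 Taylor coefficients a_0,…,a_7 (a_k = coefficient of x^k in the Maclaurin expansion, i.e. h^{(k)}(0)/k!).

L = -4 + 4·Dx - Dx^2 + Dx^3  (order 3).
h: a_k = -3, -1, 7/2, -1/6, -11/8, -1/120, 127/720, -1/5040, …
ICs: h(0) = -3, h′(0) = -1, h′′(0) = 7.

f: a_k = -2, 0, 4, 0, -4/3, 0, 8/45, 0, …
g: a_k = -1, -1, -1/2, -1/6, -1/24, -1/120, -1/720, -1/5040, …
Weyl lclm of L_f,L_g ⇒ L₀ (ord ≤ 3).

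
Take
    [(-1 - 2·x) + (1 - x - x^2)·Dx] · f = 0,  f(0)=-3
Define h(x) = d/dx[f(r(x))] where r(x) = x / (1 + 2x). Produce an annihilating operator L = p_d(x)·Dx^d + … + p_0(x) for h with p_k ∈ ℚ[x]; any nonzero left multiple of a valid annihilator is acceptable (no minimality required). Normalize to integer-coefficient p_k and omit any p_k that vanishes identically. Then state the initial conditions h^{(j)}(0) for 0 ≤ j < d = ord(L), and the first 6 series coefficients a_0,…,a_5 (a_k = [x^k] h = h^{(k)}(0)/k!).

f: a_k = -3, -3, -6, -9, -15, -24, …
Change of var in L_f (x↦r) gives L₀.
Differentiate: ansatz ord ≤ ord L₀ ⇒ L.
L = (-6·x - 18·x^2 - 16·x^3) + (-1 - 9·x - 27·x^2 - 30·x^3 - 8·x^4)·Dx  (order 1).
h: a_k = -3, 0, 9, -36, 120, -378, …
ICs: h(0) = -3.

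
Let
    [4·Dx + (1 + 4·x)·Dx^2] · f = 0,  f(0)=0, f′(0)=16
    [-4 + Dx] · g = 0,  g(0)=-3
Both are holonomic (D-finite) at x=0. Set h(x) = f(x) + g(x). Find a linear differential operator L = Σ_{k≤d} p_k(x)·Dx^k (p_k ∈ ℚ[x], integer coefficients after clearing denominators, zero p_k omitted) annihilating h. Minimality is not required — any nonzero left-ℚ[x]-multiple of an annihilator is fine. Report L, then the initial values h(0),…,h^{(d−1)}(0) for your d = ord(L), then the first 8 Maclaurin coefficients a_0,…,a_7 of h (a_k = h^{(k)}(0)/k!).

f: a_k = 0, 16, -32, 256/3, -256, 4096/5, -8192/3, 65536/7, …
g: a_k = -3, -12, -24, -32, -32, -128/5, -256/15, -1024/105, …
Weyl lclm of L_f,L_g ⇒ L₀ (ord ≤ 3).
L = (-24 - 32·x)·Dx + (2 - 16·x - 32·x^2)·Dx^2 + (1 + 6·x + 8·x^2)·Dx^3  (order 3).
h: a_k = -3, 4, -56, 160/3, -288, 3968/5, -41216/15, 140288/15, …
ICs: h(0) = -3, h′(0) = 4, h′′(0) = -112.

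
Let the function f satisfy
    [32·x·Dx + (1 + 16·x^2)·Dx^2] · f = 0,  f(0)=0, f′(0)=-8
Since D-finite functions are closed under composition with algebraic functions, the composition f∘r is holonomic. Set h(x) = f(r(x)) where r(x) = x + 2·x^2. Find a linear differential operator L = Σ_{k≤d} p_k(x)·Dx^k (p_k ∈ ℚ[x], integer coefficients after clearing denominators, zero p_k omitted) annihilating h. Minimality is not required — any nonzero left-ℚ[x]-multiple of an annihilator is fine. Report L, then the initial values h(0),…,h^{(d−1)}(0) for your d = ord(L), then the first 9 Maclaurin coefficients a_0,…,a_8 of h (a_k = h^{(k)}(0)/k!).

L = (-4 + 32·x + 256·x^2 + 768·x^3 + 768·x^4)·Dx + (1 + 4·x + 16·x^2 + 128·x^3 + 320·x^4 + 256·x^5)·Dx^2  (order 2).
h: a_k = 0, -8, -16, 128/3, 256, 512/5, -11264/3, -81920/7, 32768, …
ICs: h(0) = 0, h′(0) = -8.

f: a_k = 0, -8, 0, 128/3, 0, -2048/5, 0, 32768/7, 0, …
Substitute x→r, Dx→(1/r')Dx; clear ⇒ L₀.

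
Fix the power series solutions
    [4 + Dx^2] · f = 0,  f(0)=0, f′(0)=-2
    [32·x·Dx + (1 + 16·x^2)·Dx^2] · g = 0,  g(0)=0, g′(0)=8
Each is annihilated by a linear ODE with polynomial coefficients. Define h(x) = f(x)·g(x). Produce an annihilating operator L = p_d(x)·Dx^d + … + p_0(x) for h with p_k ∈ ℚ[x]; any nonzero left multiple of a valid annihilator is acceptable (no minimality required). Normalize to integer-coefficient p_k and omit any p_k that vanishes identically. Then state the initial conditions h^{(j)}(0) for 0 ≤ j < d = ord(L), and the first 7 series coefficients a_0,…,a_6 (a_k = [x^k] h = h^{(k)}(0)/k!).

f: a_k = 0, -2, 0, 4/3, 0, -4/15, 0, …
g: a_k = 0, 8, 0, -128/3, 0, 2048/5, 0, …
f·g: L₀ = L_f ⊗_s L_g, ord ≤ 2·2.
L = (1360 + 60416·x^2 + 106496·x^4 + 262144·x^6 + 1048576·x^8) + (2304·x + 45056·x^3 + 196608·x^5 + 1048576·x^7)·Dx + (360 + 15872·x^2 + 36864·x^4 + 131072·x^6 + 524288·x^8)·Dx^2 + (576·x + 11264·x^3 + 49152·x^5 + 262144·x^7)·Dx^3 + (5 + 192·x^2 + 2560·x^4 + 16384·x^6 + 65536·x^8)·Dx^4  (order 4).
h: a_k = 0, 0, -16, 0, 96, 0, -7904/9, …
ICs: h(0) = 0, h′(0) = 0, h′′(0) = -32, h′′′(0) = 0.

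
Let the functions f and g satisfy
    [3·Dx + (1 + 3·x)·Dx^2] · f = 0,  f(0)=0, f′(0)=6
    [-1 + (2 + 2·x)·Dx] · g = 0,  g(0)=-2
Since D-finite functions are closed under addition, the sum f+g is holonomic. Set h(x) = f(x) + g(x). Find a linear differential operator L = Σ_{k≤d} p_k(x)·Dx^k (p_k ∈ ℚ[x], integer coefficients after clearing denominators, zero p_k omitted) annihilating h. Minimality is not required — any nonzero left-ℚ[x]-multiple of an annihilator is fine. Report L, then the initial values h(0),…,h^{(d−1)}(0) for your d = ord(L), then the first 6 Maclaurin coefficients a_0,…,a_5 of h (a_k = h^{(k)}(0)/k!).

L = (27 + 9·x)·Dx + (69 + 126·x + 45·x^2)·Dx^2 + (10 + 46·x + 54·x^2 + 18·x^3)·Dx^3  (order 3).
h: a_k = -2, 5, -35/4, 143/8, -2587/64, 62173/640, …
ICs: h(0) = -2, h′(0) = 5, h′′(0) = -35/2.

f: a_k = 0, 6, -9, 18, -81/2, 486/5, …
g: a_k = -2, -1, 1/4, -1/8, 5/64, -7/128, …
L₀ := lclm(L_f,L_g); ord L₀ ≤ 2+1.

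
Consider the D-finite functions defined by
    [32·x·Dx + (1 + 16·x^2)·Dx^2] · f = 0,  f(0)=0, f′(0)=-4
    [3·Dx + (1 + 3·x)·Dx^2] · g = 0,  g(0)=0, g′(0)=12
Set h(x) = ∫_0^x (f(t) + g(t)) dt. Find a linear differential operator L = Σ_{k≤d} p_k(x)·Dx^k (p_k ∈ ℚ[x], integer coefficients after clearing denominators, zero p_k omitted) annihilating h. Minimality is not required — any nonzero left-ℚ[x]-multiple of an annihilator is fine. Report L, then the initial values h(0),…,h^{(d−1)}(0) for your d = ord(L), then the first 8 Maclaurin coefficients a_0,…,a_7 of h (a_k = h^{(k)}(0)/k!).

L = (-96 - 864·x + 4608·x^2 + 4608·x^3)·Dx^2 + (-50 - 192·x + 672·x^2 + 9216·x^3 + 9216·x^4)·Dx^3 + (-3 + 23·x + 96·x^2 + 512·x^3 + 2304·x^4 + 2304·x^5)·Dx^4  (order 4).
h: a_k = 0, 0, 4, -6, 43/3, -81/5, -26/15, -486/7, …
ICs: h(0) = 0, h′(0) = 0, h′′(0) = 8, h′′′(0) = -36.

f: a_k = 0, -4, 0, 64/3, 0, -1024/5, 0, 16384/7, …
g: a_k = 0, 12, -18, 36, -81, 972/5, -486, 8748/7, …
L₀ := lclm(L_f,L_g); ord L₀ ≤ 2+2.
∫: right-multiply L₀ by Dx.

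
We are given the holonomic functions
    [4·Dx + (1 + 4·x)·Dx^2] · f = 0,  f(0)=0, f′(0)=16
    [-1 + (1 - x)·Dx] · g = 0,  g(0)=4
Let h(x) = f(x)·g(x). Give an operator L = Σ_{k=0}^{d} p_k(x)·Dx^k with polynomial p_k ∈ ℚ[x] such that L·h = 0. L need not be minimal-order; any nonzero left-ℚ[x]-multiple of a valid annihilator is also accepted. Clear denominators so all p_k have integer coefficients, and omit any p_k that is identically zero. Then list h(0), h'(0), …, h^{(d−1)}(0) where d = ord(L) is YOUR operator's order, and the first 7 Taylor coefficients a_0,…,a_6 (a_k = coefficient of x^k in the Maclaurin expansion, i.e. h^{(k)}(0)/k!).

f: a_k = 0, 16, -32, 256/3, -256, 4096/5, -8192/3, …
g: a_k = 4, 4, 4, 4, 4, 4, 4, …
h₀=f·g: eliminate ⇒ L₀, order ≤ 2·1.
L = 4 + (-2 + 12·x)·Dx + (-1 - 3·x + 4·x^2)·Dx^2  (order 2).
h: a_k = 0, 64, -64, 832/3, -2240/3, 37952/15, -125888/15, …
ICs: h(0) = 0, h′(0) = 64.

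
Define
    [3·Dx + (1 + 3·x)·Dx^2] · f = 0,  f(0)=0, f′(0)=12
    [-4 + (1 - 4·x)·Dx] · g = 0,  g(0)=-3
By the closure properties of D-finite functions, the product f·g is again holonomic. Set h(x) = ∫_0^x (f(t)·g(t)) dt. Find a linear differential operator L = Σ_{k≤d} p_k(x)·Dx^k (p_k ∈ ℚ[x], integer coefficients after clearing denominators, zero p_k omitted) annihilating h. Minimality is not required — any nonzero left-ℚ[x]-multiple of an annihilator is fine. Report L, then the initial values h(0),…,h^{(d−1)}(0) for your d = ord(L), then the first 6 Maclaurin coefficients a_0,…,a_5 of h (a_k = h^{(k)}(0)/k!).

L = 12·Dx + (5 + 36·x)·Dx^2 + (-1 + x + 12·x^2)·Dx^3  (order 3).
h: a_k = 0, 0, -18, -30, -117, -1629/5, …
ICs: h(0) = 0, h′(0) = 0, h′′(0) = -36.

f: a_k = 0, 12, -18, 36, -81, 972/5, …
g: a_k = -3, -12, -48, -192, -768, -3072, …
Sym-product of L_f,L_g gives L₀ (≤ ord 2).
∫: right-multiply L₀ by Dx.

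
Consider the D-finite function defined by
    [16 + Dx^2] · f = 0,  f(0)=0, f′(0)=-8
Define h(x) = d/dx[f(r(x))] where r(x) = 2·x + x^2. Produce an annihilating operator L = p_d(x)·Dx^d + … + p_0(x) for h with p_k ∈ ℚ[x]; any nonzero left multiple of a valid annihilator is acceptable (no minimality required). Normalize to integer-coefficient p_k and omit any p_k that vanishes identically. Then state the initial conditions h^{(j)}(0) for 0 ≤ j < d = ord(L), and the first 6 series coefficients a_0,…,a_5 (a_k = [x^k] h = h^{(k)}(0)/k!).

L = (67 + 256·x + 384·x^2 + 256·x^3 + 64·x^4) + (-3 - 3·x)·Dx + (1 + 2·x + x^2)·Dx^2  (order 2).
h: a_k = -16, -16, 512, 1024, -6272/3, -8064, …
ICs: h(0) = -16, h′(0) = -16.

f: a_k = 0, -8, 0, 64/3, 0, -256/15, …
Substitute x→r, Dx→(1/r')Dx; clear ⇒ L₀.
Derive L from L₀ (diff closure).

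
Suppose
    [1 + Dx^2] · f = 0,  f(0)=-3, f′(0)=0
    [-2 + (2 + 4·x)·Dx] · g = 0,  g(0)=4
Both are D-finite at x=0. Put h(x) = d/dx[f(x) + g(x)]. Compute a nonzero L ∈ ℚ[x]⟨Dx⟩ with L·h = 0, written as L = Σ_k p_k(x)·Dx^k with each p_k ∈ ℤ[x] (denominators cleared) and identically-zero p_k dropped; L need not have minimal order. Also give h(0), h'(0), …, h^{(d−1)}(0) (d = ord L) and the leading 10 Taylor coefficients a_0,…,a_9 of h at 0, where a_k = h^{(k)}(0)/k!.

f: a_k = -3, 0, 3/2, 0, -1/8, 0, 1/240, 0, -1/13440, 0, …
g: a_k = 4, 4, -2, 2, -5/2, 7/2, -21/4, 33/4, -429/32, 715/32, …
f+g: L₀ = lclm(L_f,L_g), ord ≤ 2+1.
h=h₀': d/dx-closure on L₀ ⇒ L.
L = (-4 - x - x^2) + (-1 - 3·x - 3·x^2 - 2·x^3)·Dx + (-4 - x - x^2)·Dx^2 + (-1 - 3·x - 3·x^2 - 2·x^3)·Dx^3  (order 3).
h: a_k = 4, -1, 6, -21/2, 35/2, -1259/40, 231/4, -180181/1680, 6435/32, -45945899/120960, …
ICs: h(0) = 4, h′(0) = -1, h′′(0) = 12.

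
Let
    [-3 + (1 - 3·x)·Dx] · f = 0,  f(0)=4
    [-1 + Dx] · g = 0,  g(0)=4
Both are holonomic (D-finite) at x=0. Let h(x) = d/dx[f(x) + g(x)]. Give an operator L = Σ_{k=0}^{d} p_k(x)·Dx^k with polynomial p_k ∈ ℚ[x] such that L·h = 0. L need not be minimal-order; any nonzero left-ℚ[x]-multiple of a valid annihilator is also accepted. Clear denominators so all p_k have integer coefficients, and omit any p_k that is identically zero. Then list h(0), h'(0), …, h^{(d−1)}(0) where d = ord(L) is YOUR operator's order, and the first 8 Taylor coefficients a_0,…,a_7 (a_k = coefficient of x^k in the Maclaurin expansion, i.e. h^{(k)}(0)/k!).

f: a_k = 4, 12, 36, 108, 324, 972, 2916, 8748, …
g: a_k = 4, 4, 2, 2/3, 1/6, 1/30, 1/180, 1/1260, …
L₀ := lclm(L_f,L_g); ord L₀ ≤ 1+1.
Differentiate: ansatz ord ≤ ord L₀ ⇒ L.
L = (48 + 18·x) + (-53 - 6·x + 9·x^2)·Dx + (5 - 12·x - 9·x^2)·Dx^2  (order 2).
h: a_k = 16, 76, 326, 3890/3, 29161/6, 524881/30, 11022481/180, 264539521/1260, …
ICs: h(0) = 16, h′(0) = 76.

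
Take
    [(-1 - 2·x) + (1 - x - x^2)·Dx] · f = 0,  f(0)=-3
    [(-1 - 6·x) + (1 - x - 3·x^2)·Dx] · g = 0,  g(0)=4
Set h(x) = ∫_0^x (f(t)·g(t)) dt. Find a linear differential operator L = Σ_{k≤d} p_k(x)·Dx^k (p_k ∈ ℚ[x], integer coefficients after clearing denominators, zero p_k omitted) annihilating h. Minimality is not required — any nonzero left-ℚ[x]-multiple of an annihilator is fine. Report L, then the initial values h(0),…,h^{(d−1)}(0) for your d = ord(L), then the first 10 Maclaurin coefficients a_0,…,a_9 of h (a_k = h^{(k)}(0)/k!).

L = (-2 - 6·x + 12·x^2 + 12·x^3)·Dx + (1 - 2·x - 3·x^2 + 4·x^3 + 3·x^4)·Dx^2  (order 2).
h: a_k = 0, -12, -12, -28, -48, -504/5, -196, -2844/7, -828, -5188/3, …
ICs: h(0) = 0, h′(0) = -12.

f: a_k = -3, -3, -6, -9, -15, -24, -39, -63, -102, -165, …
g: a_k = 4, 4, 16, 28, 76, 160, 388, 868, 2032, 4636, …
f·g: L₀ = L_f ⊗_s L_g, ord ≤ 1·1.
∫: right-multiply L₀ by Dx.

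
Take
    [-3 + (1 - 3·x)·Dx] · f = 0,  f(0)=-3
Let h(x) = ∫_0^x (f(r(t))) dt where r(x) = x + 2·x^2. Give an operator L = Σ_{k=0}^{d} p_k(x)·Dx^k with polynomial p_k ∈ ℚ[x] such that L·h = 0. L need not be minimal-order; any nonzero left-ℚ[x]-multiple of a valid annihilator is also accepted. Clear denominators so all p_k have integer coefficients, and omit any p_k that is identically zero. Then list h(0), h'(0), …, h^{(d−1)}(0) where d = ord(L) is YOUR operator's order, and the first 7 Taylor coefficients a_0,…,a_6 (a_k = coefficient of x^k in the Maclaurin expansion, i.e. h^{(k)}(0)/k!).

f: a_k = -3, -9, -27, -81, -243, -729, -2187, …
h₀=f(r): pull back L_f along r ⇒ L₀.
∫: right-multiply L₀ by Dx.
L = (3 + 12·x)·Dx + (-1 + 3·x + 6·x^2)·Dx^2  (order 2).
h: a_k = 0, -3, -9/2, -15, -189/4, -837/5, -1215/2, …
ICs: h(0) = 0, h′(0) = -3.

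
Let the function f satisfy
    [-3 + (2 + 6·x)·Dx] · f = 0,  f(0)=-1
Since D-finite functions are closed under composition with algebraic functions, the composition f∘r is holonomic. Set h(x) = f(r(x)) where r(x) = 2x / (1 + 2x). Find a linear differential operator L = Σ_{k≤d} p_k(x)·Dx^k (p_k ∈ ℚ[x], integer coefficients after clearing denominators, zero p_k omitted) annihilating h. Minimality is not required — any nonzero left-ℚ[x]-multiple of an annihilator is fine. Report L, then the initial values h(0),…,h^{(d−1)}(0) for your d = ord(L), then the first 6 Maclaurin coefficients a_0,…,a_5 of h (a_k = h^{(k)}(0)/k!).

L = -3 + (1 + 10·x + 16·x^2)·Dx  (order 1).
h: a_k = -1, -3, 21/2, -87/2, 1677/8, -9069/8, …
ICs: h(0) = -1.

f: a_k = -1, -3/2, 9/8, -27/16, 405/128, -1701/256, …
h₀=f(r): pull back L_f along r ⇒ L₀.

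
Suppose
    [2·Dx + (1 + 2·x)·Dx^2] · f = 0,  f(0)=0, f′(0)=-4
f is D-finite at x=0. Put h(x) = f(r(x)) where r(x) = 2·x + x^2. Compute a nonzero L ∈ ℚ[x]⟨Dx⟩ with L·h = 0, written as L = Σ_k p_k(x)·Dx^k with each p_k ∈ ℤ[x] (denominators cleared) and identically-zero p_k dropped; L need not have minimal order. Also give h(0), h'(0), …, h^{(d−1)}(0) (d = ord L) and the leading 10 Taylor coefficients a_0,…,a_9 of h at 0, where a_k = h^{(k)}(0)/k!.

f: a_k = 0, -4, 4, -16/3, 8, -64/5, 64/3, -256/7, 64, -1024/9, …
L₀ from L_f via x↦r, Dx↦r'^{-1}Dx.
L = (3 + 4·x + 2·x^2)·Dx + (1 + 5·x + 6·x^2 + 2·x^3)·Dx^2  (order 2).
h: a_k = 0, -8, 12, -80/3, 68, -928/5, 528, -10816/7, 4616, -126080/9, …
ICs: h(0) = 0, h′(0) = -8.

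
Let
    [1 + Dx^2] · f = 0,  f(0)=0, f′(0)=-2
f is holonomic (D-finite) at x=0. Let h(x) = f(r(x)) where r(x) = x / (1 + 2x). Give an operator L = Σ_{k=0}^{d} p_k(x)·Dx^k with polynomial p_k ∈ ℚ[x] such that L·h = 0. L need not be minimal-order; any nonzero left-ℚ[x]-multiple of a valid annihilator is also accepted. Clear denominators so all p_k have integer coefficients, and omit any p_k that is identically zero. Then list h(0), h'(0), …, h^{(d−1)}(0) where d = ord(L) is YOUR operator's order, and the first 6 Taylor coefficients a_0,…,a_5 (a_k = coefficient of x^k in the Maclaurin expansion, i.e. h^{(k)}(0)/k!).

L = 1 + (4 + 24·x + 48·x^2 + 32·x^3)·Dx + (1 + 8·x + 24·x^2 + 32·x^3 + 16·x^4)·Dx^2  (order 2).
h: a_k = 0, -2, 4, -23/3, 14, -1441/60, …
ICs: h(0) = 0, h′(0) = -2.

f: a_k = 0, -2, 0, 1/3, 0, -1/60, …
L₀ from L_f via x↦r, Dx↦r'^{-1}Dx.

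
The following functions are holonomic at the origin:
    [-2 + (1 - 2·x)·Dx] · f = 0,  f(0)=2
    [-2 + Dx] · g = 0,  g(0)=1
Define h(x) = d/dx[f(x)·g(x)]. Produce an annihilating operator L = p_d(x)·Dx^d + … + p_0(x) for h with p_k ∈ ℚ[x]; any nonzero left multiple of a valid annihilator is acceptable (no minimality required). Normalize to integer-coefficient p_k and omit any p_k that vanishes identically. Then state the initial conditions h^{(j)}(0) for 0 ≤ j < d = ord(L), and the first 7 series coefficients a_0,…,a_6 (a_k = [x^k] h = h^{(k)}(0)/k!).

f: a_k = 2, 4, 8, 16, 32, 64, 128, …
g: a_k = 1, 2, 2, 4/3, 2/3, 4/15, 4/45, …
h₀=f·g: eliminate ⇒ L₀, order ≤ 1·1.
h₀' ⇒ L via d/dx closure of L₀.
L = (5 - 8·x + 4·x^2) + (-1 + 3·x - 2·x^2)·Dx  (order 1).
h: a_k = 8, 40, 128, 1040/3, 2608/3, 31312/15, 43840/9, …
ICs: h(0) = 8.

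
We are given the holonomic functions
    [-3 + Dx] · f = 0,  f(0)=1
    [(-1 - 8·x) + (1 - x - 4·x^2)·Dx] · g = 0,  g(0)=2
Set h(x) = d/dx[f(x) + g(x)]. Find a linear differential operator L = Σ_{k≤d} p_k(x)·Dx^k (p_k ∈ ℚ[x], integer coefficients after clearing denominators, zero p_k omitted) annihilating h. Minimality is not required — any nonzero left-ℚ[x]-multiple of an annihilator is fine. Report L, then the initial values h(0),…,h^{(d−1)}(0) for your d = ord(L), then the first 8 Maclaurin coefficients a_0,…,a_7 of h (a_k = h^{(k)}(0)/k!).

f: a_k = 1, 3, 9/2, 9/2, 27/8, 81/40, 81/80, 243/560, …
g: a_k = 2, 2, 10, 18, 58, 130, 362, 882, …
f+g: L₀ = lclm(L_f,L_g), ord ≤ 1+1.
Derive L from L₀ (diff closure).
L = (72 + 1314·x + 1440·x^2 + 6336·x^3 + 3456·x^4) + (-45 - 426·x - 783·x^2 - 1968·x^3 + 720·x^4 + 1152·x^5)·Dx + (7 - 4·x + 101·x^2 - 48·x^3 - 624·x^4 - 384·x^5)·Dx^2  (order 2).
h: a_k = 5, 29, 135/2, 491/2, 5281/8, 87123/40, 494163/80, 10439129/560, …
ICs: h(0) = 5, h′(0) = 29.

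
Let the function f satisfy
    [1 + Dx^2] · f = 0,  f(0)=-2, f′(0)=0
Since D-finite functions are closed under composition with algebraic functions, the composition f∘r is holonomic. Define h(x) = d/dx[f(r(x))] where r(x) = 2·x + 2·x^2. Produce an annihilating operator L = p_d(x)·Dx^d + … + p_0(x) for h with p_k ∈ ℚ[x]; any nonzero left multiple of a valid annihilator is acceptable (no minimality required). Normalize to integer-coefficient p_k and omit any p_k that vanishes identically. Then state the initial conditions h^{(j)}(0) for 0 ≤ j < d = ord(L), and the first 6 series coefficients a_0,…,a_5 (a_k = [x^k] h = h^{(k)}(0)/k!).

L = (16 + 32·x + 96·x^2 + 128·x^3 + 64·x^4) + (-6 - 12·x)·Dx + (1 + 4·x + 4·x^2)·Dx^2  (order 2).
h: a_k = 0, 8, 24, 32/3, -80/3, -704/15, …
ICs: h(0) = 0, h′(0) = 8.

f: a_k = -2, 0, 1, 0, -1/12, 0, …
L₀ from L_f via x↦r, Dx↦r'^{-1}Dx.
h=h₀': d/dx-closure on L₀ ⇒ L.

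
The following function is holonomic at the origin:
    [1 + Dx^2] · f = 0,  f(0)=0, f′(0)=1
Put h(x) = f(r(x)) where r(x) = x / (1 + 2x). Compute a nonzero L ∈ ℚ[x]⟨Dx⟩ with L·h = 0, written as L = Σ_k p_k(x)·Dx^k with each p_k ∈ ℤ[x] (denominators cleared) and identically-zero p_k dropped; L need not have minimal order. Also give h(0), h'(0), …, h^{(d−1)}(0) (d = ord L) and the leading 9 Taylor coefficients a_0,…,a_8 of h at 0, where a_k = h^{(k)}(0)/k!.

L = 1 + (4 + 24·x + 48·x^2 + 32·x^3)·Dx + (1 + 8·x + 24·x^2 + 32·x^3 + 16·x^4)·Dx^2  (order 2).
h: a_k = 0, 1, -2, 23/6, -7, 1441/120, -75/4, 123479/5040, -6599/360, …
ICs: h(0) = 0, h′(0) = 1.

f: a_k = 0, 1, 0, -1/6, 0, 1/120, 0, -1/5040, 0, …
L₀ from L_f via x↦r, Dx↦r'^{-1}Dx.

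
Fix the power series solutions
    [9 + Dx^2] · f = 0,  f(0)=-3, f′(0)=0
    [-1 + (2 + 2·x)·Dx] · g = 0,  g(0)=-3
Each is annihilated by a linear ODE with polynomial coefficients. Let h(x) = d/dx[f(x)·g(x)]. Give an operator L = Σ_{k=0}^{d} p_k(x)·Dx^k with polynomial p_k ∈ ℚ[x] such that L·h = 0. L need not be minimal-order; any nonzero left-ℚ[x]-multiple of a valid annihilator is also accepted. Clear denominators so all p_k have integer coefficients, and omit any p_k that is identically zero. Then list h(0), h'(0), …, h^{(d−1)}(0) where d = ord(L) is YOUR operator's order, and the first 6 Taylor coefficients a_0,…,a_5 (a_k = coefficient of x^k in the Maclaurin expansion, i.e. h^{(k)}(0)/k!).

L = (551 + 1968·x + 2712·x^2 + 1728·x^3 + 432·x^4) + (-44 - 140·x - 144·x^2 - 48·x^3)·Dx + (52 + 200·x + 292·x^2 + 192·x^3 + 48·x^4)·Dx^2  (order 2).
h: a_k = 9/2, -333/4, -945/16, 4491/32, 16515/256, -176823/2560, …
ICs: h(0) = 9/2, h′(0) = -333/4.

f: a_k = -3, 0, 27/2, 0, -81/8, 0, …
g: a_k = -3, -3/2, 3/8, -3/16, 15/128, -21/256, …
Product ⇒ symmetric product L₀, ord ≤ 2.
h₀' ⇒ L via d/dx closure of L₀.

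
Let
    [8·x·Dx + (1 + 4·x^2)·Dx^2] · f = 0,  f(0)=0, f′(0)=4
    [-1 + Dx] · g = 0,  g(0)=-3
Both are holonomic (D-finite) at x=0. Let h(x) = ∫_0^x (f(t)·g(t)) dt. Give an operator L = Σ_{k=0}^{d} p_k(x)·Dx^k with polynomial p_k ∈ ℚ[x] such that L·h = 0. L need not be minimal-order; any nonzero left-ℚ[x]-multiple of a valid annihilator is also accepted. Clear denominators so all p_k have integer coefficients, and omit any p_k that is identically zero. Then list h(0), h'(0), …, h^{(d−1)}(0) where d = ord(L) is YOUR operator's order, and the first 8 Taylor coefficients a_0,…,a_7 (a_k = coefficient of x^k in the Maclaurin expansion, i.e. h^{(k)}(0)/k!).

f: a_k = 0, 4, 0, -16/3, 0, 64/5, 0, -256/7, …
g: a_k = -3, -3, -3/2, -1/2, -1/8, -1/40, -1/240, -1/1680, …
Sym-product of L_f,L_g gives L₀ (≤ ord 2).
h=∫h₀ ⇒ L = L₀·Dx.
L = (1 - 8·x + 4·x^2)·Dx + (-2 + 8·x - 8·x^2)·Dx^2 + (1 + 4·x^2)·Dx^3  (order 3).
h: a_k = 0, 0, -6, -4, 5/2, 14/5, -103/20, -215/42, …
ICs: h(0) = 0, h′(0) = 0, h′′(0) = -12.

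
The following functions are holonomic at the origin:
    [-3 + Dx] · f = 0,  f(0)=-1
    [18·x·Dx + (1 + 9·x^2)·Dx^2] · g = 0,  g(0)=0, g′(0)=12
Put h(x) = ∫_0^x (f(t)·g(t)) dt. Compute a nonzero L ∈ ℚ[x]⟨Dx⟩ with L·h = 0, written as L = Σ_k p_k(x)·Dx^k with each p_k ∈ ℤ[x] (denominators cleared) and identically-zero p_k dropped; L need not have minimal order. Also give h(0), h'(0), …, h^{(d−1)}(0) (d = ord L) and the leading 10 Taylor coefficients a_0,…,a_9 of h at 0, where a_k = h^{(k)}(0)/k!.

f: a_k = -1, -3, -9/2, -9/2, -27/8, -81/40, -81/80, -243/560, -729/4480, -243/4480, …
g: a_k = 0, 12, 0, -36, 0, 972/5, 0, -8748/7, 0, 8748, …
L₀ := L_f ⊗_s L_g (sym. prod.), ord ≤ 2.
h=∫h₀ ⇒ L = L₀·Dx.
L = (9 - 54·x + 81·x^2)·Dx + (-6 + 18·x - 54·x^2)·Dx^2 + (1 + 9·x^2)·Dx^3  (order 3).
h: a_k = 0, 0, -6, -12, -9/2, 54/5, -243/20, -891/14, 67797/1120, 9153/28, …
ICs: h(0) = 0, h′(0) = 0, h′′(0) = -12.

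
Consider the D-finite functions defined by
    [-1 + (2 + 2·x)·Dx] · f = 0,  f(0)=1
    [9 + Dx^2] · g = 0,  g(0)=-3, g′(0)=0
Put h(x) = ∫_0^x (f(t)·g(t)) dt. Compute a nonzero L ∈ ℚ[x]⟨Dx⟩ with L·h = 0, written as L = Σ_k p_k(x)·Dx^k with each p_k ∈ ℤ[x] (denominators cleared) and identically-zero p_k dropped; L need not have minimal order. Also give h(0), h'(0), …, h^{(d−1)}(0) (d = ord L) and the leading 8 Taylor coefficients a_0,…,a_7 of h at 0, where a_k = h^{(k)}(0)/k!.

f: a_k = 1, 1/2, -1/8, 1/16, -5/128, 7/256, -21/1024, 33/2048, …
g: a_k = -3, 0, 27/2, 0, -81/8, 0, 243/80, 0, …
L₀ := L_f ⊗_s L_g (sym. prod.), ord ≤ 2.
h=∫h₀ ⇒ L = L₀·Dx.
L = (39 + 72·x + 36·x^2)·Dx + (-4 - 4·x)·Dx^2 + (4 + 8·x + 4·x^2)·Dx^3  (order 3).
h: a_k = 0, -3, -3/4, 37/8, 105/64, -1497/640, -367/512, 19647/35840, …
ICs: h(0) = 0, h′(0) = -3, h′′(0) = -3/2.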